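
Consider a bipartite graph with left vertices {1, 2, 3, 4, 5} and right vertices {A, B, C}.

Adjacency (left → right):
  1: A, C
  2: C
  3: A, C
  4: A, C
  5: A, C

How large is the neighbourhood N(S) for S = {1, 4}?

The union of neighbours of {1, 4} is {A, C}, which has 2 elements.
Since |N(S)| = 2 ≥ |S| = 2, Hall's condition holds for this subset.

2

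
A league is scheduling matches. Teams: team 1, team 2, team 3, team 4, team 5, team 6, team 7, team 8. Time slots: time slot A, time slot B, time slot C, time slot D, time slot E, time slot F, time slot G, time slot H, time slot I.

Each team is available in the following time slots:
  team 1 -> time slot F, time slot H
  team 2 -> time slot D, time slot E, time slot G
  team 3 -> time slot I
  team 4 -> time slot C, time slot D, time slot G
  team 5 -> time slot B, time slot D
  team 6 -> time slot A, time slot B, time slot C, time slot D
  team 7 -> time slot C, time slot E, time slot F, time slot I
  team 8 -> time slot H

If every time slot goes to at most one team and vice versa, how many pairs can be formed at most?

8

A valid assignment of size 8: team 1–time slot F, team 2–time slot G, team 3–time slot I, team 4–time slot D, team 5–time slot B, team 6–time slot A, team 7–time slot C, team 8–time slot H.
This saturates every team, so 8 is the maximum.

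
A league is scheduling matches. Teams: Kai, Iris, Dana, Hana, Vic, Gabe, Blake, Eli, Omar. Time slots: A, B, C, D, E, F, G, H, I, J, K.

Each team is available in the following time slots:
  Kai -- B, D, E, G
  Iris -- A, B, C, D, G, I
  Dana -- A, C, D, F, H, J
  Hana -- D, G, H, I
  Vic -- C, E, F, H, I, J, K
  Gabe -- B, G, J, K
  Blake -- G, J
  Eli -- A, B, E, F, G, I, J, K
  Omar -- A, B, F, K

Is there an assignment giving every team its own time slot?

A valid assignment of size 9: Kai→E, Iris→D, Dana→F, Hana→H, Vic→K, Gabe→J, Blake→G, Eli→A, Omar→B.
Every team is matched, so this matching saturates all of them.

Yes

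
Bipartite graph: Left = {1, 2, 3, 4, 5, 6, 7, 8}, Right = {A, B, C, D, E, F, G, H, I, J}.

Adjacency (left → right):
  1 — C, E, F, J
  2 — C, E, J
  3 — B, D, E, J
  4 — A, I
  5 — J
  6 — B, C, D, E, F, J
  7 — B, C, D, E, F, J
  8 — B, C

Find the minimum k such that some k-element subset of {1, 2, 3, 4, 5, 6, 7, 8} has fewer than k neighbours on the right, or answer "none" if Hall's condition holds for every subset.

Take S = {1, 2, 3, 5, 6, 7, 8}. Its neighbourhood is {B, C, D, E, F, J}, so |N(S)| = 6 < |S| = 7.
Every subset of size less than 7 has at least as many neighbours as members, so 7 is the minimum.

7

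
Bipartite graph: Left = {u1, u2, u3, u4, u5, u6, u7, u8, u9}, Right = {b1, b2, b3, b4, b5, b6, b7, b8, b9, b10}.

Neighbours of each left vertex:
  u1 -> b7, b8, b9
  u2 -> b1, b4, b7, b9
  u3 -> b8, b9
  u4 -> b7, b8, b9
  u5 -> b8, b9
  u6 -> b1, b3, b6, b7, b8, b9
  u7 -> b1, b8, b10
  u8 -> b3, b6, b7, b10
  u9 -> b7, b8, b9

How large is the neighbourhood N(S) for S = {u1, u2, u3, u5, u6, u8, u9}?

8

The union of neighbours of {u1, u2, u3, u5, u6, u8, u9} is {b1, b3, b4, b6, b7, b8, b9, b10}, which has 8 elements.
Since |N(S)| = 8 ≥ |S| = 7, Hall's condition holds for this subset.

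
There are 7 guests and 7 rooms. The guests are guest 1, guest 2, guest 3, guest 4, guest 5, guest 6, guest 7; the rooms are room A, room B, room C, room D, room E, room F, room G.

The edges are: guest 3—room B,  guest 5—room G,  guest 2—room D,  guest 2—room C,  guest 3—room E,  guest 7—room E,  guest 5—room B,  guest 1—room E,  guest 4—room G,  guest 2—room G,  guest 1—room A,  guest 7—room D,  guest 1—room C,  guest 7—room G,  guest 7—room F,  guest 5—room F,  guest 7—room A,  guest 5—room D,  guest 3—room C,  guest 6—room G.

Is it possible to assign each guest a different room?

No

The set {guest 4, guest 6} has only 1 neighbour ({room G}), so by Hall's theorem at most 6 of the 7 guests can be matched.
Hence no matching covers every guest.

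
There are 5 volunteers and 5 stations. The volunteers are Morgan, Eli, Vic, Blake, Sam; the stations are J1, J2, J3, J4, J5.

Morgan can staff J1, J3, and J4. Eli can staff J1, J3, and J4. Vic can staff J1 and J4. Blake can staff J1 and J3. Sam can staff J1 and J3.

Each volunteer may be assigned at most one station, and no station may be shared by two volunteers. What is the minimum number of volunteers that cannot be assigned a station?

2

One maximum matching: Morgan-J3, Eli-J4, Vic-J1.
The set {Morgan, Eli, Vic, Blake, Sam} has only 3 neighbours ({J1, J3, J4}), so by Hall's theorem at most 3 of the 5 volunteers can be matched.
That matches 3 of the 5, leaving 2 unmatched; no matching can do better.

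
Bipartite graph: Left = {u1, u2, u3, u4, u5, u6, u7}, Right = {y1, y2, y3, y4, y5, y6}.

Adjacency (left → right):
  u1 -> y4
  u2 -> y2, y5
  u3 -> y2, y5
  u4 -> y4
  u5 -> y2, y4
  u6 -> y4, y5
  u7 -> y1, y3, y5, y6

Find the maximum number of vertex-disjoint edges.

For example, pair u1→y4, u2→y5, u3→y2, u7→y3.
The set {u1, u2, u3, u4, u5, u6} has only 3 neighbours ({y2, y4, y5}), so by Hall's theorem at most 4 of the 7 left vertices can be matched.

4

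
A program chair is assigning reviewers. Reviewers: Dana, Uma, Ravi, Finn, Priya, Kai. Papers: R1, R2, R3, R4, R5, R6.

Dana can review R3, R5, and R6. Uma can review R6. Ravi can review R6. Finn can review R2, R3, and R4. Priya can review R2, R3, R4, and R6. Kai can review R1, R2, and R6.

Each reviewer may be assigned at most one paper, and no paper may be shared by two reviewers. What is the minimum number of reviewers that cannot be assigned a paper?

For example, pair Dana→R5, Uma→R6, Finn→R3, Priya→R4, Kai→R2.
The set {Uma, Ravi} has only 1 neighbour ({R6}), so by Hall's theorem at most 5 of the 6 reviewers can be matched.
That matches 5 of the 6, leaving 1 unmatched; no matching can do better.

1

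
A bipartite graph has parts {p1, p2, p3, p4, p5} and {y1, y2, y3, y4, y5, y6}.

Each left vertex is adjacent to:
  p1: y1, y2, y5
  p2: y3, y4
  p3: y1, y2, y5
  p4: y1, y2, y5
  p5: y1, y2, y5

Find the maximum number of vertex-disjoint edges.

4

One maximum matching: p1–y5, p2–y3, p3–y2, p4–y1.
The set {p1, p3, p4, p5} has only 3 neighbours ({y1, y2, y5}), so by Hall's theorem at most 4 of the 5 left vertices can be matched.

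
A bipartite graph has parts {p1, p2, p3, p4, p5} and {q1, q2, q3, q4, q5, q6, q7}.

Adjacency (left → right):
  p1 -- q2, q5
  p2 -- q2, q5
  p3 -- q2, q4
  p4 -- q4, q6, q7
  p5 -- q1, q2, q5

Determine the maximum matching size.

For example, pair p1-q5, p2-q2, p3-q4, p4-q6, p5-q1.
All 5 left vertices are matched, so no larger matching exists.

5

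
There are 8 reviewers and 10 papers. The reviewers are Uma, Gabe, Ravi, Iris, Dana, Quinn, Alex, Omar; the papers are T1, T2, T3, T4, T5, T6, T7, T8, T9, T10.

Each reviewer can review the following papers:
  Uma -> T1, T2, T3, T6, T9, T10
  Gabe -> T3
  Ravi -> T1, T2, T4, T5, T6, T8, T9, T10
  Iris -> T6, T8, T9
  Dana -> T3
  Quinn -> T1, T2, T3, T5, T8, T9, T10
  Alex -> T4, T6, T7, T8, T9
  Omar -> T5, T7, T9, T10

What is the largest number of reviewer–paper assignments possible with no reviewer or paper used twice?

7

One maximum matching: Uma–T10, Gabe–T3, Ravi–T4, Iris–T6, Quinn–T5, Alex–T7, Omar–T9.
The set {Gabe, Dana} has only 1 neighbour ({T3}), so by Hall's theorem at most 7 of the 8 reviewers can be matched.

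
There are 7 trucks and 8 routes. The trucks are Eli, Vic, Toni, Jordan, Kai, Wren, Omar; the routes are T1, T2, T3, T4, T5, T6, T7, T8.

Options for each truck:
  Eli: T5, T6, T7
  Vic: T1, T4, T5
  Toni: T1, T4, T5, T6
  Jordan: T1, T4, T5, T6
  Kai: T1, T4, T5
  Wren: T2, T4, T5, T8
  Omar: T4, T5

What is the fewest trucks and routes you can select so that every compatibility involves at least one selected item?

{Eli, Wren, T1, T4, T5, T6} is a vertex cover of size 6: every edge has an endpoint in this set.
No smaller cover exists because Eli–T7, Vic–T4, Toni–T1, Jordan–T6, Kai–T5, Wren–T8 is a matching of size 6, and a cover must include an endpoint of each of these disjoint edges (König's theorem).

6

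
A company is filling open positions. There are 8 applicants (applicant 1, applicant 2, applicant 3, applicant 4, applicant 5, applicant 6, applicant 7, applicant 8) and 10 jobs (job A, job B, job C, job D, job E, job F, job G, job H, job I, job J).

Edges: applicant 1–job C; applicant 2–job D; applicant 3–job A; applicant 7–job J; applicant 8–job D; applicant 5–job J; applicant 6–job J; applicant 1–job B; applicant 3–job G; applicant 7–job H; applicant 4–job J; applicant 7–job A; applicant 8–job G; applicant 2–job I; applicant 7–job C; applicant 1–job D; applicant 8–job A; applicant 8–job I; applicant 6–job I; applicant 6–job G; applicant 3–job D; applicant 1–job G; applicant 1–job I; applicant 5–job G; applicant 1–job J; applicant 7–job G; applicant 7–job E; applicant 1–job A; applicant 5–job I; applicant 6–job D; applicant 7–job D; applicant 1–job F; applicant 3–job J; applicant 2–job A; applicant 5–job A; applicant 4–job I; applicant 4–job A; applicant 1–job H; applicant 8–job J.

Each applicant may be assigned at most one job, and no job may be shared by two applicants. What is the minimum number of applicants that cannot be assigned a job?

One maximum matching: applicant 1-job F, applicant 2-job D, applicant 3-job G, applicant 4-job I, applicant 5-job A, applicant 6-job J, applicant 7-job H.
The set {applicant 2, applicant 3, applicant 4, applicant 5, applicant 6, applicant 8} has only 5 neighbours ({job A, job D, job G, job I, job J}), so by Hall's theorem at most 7 of the 8 applicants can be matched.
That matches 7 of the 8, leaving 1 unmatched; no matching can do better.

1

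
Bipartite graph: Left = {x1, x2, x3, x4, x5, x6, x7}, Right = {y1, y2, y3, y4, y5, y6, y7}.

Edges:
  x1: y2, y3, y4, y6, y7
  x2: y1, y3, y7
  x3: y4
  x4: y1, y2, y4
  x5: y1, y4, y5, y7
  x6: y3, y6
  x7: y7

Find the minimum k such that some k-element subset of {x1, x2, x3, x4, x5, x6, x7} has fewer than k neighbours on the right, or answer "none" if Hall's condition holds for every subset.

A matching saturating every left vertex exists, for instance x1→y6, x2→y1, x3→y4, x4→y2, x5→y5, x6→y3, x7→y7.
By Hall's marriage theorem, this means |N(S)| ≥ |S| for every subset S, so no violating subset exists.

none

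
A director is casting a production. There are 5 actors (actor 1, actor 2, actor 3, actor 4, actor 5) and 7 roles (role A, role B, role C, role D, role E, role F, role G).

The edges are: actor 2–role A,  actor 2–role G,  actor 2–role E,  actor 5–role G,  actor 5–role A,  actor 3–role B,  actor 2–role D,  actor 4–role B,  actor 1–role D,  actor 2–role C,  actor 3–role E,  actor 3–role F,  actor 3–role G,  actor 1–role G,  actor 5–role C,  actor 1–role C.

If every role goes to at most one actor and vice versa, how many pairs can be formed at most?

A valid assignment of size 5: actor 1-role D, actor 2-role C, actor 3-role F, actor 4-role B, actor 5-role G.
This saturates every actor, so 5 is the maximum.

5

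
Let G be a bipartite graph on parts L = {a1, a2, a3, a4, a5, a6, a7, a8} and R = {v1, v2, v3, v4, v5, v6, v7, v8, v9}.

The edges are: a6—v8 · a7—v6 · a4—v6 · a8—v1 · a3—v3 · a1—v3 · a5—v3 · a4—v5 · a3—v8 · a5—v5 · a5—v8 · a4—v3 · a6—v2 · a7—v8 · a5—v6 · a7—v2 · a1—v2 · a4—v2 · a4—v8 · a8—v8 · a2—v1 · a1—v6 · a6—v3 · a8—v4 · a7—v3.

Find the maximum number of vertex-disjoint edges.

7

One maximum matching: a1-v6, a2-v1, a3-v3, a4-v5, a5-v8, a6-v2, a8-v4.
The set {a1, a3, a4, a5, a6, a7} has only 5 neighbours ({v2, v3, v5, v6, v8}), so by Hall's theorem at most 7 of the 8 left vertices can be matched.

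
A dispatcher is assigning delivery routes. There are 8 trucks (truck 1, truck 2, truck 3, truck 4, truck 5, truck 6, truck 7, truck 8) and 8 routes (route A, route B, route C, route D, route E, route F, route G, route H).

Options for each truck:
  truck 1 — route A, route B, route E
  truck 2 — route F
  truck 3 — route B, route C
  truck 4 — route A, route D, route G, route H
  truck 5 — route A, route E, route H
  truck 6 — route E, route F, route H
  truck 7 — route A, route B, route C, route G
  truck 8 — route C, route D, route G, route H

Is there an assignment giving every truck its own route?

One maximum matching: truck 1-route B, truck 2-route F, truck 3-route C, truck 4-route D, truck 5-route A, truck 6-route E, truck 7-route G, truck 8-route H.
All 8 trucks are covered.

Yes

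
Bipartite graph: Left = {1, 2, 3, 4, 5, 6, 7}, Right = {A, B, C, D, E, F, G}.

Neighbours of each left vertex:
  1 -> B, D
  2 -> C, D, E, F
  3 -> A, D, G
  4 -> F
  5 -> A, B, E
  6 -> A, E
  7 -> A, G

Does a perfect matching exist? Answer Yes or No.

Yes

A valid assignment of size 7: 1–B, 2–C, 3–D, 4–F, 5–E, 6–A, 7–G.
All 7 left vertices are covered.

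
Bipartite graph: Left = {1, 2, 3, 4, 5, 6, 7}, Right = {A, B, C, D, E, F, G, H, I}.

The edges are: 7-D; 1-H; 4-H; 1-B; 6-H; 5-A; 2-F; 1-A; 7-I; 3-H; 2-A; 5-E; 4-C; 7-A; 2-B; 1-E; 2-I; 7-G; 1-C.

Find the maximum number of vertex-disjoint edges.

One maximum matching: 1–A, 2–B, 3–H, 4–C, 5–E, 7–I.
The set {3, 6} has only 1 neighbour ({H}), so by Hall's theorem at most 6 of the 7 left vertices can be matched.

6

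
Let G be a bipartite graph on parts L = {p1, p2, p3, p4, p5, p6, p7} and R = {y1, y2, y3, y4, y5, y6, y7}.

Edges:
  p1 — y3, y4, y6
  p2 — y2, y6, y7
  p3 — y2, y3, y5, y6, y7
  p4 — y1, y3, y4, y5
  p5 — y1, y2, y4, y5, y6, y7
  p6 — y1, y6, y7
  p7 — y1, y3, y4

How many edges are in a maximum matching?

One maximum matching: p1–y4, p2–y2, p3–y7, p4–y5, p5–y6, p6–y1, p7–y3.
This saturates every left vertex, so 7 is the maximum.

7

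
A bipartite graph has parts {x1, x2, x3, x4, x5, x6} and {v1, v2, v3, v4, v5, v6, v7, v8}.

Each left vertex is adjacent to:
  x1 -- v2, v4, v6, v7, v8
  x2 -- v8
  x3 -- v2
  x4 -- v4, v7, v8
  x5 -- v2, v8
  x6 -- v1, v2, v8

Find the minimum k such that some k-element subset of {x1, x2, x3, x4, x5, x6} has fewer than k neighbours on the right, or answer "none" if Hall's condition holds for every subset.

3

Take S = {x2, x3, x5}. Its neighbourhood is {v2, v8}, so |N(S)| = 2 < |S| = 3.
Every subset of size less than 3 has at least as many neighbours as members, so 3 is the minimum.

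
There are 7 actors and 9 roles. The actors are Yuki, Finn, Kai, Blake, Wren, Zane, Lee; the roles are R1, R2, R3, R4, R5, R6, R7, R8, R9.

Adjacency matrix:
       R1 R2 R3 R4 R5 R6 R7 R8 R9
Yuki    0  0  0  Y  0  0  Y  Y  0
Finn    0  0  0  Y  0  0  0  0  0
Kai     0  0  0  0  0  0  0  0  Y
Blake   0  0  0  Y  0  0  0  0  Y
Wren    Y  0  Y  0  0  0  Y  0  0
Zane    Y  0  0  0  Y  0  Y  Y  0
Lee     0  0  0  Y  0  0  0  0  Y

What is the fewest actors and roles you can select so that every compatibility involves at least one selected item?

5

The 5 edges Yuki–R8, Finn–R4, Kai–R9, Wren–R3, Zane–R7 form a matching, so any vertex cover needs at least 5 vertices (one per matched edge).
Conversely {Yuki, Wren, Zane, R4, R9} meets every edge and has exactly 5 vertices, so 5 is optimal.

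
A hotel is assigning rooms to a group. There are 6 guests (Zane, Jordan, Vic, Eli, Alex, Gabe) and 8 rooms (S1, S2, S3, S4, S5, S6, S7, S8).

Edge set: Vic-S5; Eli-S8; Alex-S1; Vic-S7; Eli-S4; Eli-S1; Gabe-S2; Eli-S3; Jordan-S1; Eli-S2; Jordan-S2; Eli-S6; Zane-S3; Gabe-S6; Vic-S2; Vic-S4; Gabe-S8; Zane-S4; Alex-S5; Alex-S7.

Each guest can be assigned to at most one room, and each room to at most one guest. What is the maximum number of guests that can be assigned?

6

A valid assignment of size 6: Zane-S3, Jordan-S1, Vic-S4, Eli-S6, Alex-S7, Gabe-S2.
This saturates every guest, so 6 is the maximum.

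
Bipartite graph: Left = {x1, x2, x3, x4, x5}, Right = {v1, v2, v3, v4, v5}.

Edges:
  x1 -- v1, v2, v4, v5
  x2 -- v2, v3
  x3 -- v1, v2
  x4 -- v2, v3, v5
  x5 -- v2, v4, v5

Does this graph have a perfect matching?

For example, pair x1–v4, x2–v3, x3–v1, x4–v5, x5–v2.
Every left vertex is matched, so this is a perfect matching.

Yes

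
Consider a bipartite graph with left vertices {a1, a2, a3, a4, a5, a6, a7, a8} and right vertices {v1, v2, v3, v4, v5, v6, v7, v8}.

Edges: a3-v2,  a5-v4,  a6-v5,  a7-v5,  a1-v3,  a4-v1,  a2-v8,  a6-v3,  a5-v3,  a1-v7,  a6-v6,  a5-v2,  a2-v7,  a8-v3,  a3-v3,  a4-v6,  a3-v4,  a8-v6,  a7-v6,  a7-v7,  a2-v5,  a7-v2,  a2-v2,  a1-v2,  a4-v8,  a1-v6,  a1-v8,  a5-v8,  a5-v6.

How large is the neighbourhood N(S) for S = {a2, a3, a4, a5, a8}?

8

The union of neighbours of {a2, a3, a4, a5, a8} is {v1, v2, v3, v4, v5, v6, v7, v8}, which has 8 elements.
Since |N(S)| = 8 ≥ |S| = 5, Hall's condition holds for this subset.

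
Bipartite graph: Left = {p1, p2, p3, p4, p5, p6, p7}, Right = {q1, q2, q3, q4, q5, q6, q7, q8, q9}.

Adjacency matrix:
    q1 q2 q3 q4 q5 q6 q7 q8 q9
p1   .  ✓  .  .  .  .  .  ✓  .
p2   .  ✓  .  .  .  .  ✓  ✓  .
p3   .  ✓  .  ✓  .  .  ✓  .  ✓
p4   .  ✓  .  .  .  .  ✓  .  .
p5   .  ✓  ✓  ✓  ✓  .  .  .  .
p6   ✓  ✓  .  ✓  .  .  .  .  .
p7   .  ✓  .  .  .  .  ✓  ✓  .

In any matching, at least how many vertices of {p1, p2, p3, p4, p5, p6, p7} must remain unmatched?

1

For example, pair p1→q8, p2→q7, p3→q9, p4→q2, p5→q5, p6→q4.
The set {p1, p2, p4, p7} has only 3 neighbours ({q2, q7, q8}), so by Hall's theorem at most 6 of the 7 left vertices can be matched.
That matches 6 of the 7, leaving 1 unmatched; no matching can do better.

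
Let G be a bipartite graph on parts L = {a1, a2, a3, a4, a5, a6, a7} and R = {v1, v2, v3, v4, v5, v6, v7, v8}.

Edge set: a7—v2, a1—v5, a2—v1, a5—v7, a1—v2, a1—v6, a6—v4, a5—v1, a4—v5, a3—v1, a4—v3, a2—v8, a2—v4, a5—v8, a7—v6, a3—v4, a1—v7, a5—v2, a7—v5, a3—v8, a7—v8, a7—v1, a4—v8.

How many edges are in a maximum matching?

7

One maximum matching: a1→v6, a2→v1, a3→v8, a4→v3, a5→v7, a6→v4, a7→v2.
All 7 left vertices are matched, so no larger matching exists.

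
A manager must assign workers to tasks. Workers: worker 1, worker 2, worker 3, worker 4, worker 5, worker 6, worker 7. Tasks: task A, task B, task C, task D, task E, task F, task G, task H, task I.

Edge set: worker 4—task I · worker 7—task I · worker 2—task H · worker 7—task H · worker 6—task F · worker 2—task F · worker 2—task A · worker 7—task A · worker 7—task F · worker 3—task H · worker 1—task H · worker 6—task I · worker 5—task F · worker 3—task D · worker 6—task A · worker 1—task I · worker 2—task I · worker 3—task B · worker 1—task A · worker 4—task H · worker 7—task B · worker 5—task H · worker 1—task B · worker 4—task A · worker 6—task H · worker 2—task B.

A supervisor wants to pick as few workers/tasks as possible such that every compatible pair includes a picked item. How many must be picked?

A maximum matching has 6 edges (e.g. worker 1–task B, worker 2–task F, worker 3–task D, worker 4–task I, worker 5–task H, worker 6–task A).
By König's theorem the minimum vertex cover has the same size. One such cover is {worker 3, task A, task B, task F, task H, task I}.

6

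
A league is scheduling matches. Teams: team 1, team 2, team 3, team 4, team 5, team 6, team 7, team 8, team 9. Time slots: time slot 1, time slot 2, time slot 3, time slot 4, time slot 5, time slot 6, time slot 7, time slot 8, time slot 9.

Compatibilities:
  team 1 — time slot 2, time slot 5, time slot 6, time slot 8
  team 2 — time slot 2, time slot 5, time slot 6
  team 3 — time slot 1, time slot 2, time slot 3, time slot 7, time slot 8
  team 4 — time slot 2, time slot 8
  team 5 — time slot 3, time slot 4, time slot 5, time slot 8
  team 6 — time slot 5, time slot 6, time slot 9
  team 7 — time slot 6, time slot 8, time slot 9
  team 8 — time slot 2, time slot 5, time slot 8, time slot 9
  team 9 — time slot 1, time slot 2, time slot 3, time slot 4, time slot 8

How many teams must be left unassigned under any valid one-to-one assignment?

One maximum matching: team 1–time slot 6, team 2–time slot 5, team 3–time slot 7, team 4–time slot 2, team 5–time slot 3, team 6–time slot 9, team 7–time slot 8, team 9–time slot 4.
The set {team 1, team 2, team 4, team 6, team 7, team 8} has only 5 neighbours ({time slot 2, time slot 5, time slot 6, time slot 8, time slot 9}), so by Hall's theorem at most 8 of the 9 teams can be matched.
That matches 8 of the 9, leaving 1 unmatched; no matching can do better.

1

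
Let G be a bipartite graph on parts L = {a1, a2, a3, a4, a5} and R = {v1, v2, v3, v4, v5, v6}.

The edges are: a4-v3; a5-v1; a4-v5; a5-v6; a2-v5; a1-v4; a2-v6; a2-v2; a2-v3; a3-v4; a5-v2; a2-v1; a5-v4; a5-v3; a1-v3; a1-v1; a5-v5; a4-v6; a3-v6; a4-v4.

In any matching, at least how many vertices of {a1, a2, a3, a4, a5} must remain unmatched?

One maximum matching: a1→v1, a2→v2, a3→v4, a4→v6, a5→v3.
This saturates every left vertex, so 5 is the maximum.
That matches 5 of the 5, leaving 0 unmatched; no matching can do better.

0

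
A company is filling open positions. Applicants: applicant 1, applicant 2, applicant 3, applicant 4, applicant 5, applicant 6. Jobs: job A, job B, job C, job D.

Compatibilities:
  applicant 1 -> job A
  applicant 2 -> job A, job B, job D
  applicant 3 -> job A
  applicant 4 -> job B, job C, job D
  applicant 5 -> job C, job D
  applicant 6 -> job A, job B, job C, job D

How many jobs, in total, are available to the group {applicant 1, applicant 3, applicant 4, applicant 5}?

4

The union of neighbours of {applicant 1, applicant 3, applicant 4, applicant 5} is {job A, job B, job C, job D}, which has 4 elements.
Since |N(S)| = 4 ≥ |S| = 4, Hall's condition holds for this subset.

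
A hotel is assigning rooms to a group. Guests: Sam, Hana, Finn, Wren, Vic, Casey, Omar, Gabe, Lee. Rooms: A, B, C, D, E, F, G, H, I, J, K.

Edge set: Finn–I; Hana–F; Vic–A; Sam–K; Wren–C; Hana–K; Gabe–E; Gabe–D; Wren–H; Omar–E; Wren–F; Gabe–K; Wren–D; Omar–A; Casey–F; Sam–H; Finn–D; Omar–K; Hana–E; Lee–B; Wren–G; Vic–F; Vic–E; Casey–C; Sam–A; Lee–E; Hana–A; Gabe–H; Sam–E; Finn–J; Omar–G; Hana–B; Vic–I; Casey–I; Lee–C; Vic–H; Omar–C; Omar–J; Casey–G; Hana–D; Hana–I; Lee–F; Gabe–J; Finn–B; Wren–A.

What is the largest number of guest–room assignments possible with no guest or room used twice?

9

For example, pair Sam-E, Hana-A, Finn-D, Wren-G, Vic-H, Casey-F, Omar-J, Gabe-K, Lee-B.
All 9 guests are matched, so no larger matching exists.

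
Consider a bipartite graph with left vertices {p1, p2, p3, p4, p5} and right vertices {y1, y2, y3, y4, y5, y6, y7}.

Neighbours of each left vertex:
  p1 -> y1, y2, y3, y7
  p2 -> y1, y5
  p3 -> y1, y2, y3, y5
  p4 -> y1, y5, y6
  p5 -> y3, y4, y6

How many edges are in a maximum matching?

One maximum matching: p1-y1, p2-y5, p3-y2, p4-y6, p5-y3.
This saturates every left vertex, so 5 is the maximum.

5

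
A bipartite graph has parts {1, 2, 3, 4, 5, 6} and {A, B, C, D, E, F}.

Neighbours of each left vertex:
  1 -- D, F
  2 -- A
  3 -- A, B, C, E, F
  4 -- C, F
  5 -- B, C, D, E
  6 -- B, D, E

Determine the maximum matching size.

For example, pair 1-D, 2-A, 3-F, 4-C, 5-E, 6-B.
All 6 left vertices are matched, so no larger matching exists.

6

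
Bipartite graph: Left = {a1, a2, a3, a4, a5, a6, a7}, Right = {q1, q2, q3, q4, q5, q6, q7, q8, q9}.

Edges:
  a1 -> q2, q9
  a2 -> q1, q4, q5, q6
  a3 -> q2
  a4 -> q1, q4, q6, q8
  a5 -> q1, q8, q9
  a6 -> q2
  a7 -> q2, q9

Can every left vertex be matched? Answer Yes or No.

No

The set {a1, a3, a6, a7} has only 2 neighbours ({q2, q9}), so by Hall's theorem at most 5 of the 7 left vertices can be matched.
Hence no matching covers every left vertex.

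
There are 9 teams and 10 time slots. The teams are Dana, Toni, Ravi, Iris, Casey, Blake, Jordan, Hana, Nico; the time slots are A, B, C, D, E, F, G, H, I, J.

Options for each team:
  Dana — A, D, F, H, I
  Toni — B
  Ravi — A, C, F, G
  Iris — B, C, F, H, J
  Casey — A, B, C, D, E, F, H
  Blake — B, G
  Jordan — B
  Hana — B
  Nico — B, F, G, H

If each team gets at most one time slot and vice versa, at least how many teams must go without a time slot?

2

For example, pair Dana→H, Toni→B, Ravi→C, Iris→J, Casey→A, Blake→G, Nico→F.
The set {Toni, Jordan, Hana} has only 1 neighbour ({B}), so by Hall's theorem at most 7 of the 9 teams can be matched.
That matches 7 of the 9, leaving 2 unmatched; no matching can do better.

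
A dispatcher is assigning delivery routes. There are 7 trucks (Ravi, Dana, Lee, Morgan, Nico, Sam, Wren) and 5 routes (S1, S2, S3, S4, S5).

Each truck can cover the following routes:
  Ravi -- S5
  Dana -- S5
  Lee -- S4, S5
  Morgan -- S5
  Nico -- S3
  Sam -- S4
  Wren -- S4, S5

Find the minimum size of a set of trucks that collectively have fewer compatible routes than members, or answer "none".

Take S = {Ravi, Dana}. Its neighbourhood is {S5}, so |N(S)| = 1 < |S| = 2.
No single vertex violates Hall's condition since each has at least one neighbour, so 2 is the minimum.

2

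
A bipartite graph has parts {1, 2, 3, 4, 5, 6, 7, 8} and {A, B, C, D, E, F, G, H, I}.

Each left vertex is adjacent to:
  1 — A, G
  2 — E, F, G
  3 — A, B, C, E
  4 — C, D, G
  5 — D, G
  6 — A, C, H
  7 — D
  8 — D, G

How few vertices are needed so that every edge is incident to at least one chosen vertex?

{1, 2, 3, 4, 6, D, G} is a vertex cover of size 7: every edge has an endpoint in this set.
No smaller cover exists because 1–A, 2–E, 3–B, 4–C, 5–G, 6–H, 7–D is a matching of size 7, and a cover must include an endpoint of each of these disjoint edges (König's theorem).

7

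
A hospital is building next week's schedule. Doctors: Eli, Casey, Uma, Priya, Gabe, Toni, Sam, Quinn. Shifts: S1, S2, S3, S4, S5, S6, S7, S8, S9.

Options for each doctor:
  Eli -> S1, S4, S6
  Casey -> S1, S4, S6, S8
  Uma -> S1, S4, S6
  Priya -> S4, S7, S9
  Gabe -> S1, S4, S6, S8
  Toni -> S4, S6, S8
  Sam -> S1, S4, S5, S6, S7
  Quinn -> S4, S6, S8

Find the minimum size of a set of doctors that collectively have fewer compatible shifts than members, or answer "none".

Take S = {Eli, Casey, Uma, Gabe, Toni}. Its neighbourhood is {S1, S4, S6, S8}, so |N(S)| = 4 < |S| = 5.
Every subset of size less than 5 has at least as many neighbours as members, so 5 is the minimum.

5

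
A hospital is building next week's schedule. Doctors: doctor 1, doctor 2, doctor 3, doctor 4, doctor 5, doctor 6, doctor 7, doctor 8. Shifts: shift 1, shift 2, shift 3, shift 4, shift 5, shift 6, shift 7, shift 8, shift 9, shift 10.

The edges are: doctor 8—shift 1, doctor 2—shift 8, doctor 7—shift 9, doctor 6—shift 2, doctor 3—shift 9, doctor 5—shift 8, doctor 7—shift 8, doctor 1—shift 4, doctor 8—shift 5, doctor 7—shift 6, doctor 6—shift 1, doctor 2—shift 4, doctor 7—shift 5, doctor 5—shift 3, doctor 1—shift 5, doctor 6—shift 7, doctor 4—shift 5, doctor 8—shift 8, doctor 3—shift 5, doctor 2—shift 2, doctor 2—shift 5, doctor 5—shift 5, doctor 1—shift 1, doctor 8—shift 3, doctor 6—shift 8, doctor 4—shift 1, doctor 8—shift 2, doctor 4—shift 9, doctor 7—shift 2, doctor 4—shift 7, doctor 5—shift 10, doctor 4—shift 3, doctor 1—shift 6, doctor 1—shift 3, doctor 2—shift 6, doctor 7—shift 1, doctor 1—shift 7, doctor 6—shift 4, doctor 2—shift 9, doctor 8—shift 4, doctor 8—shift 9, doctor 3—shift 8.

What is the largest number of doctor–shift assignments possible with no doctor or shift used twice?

8

A valid assignment of size 8: doctor 1-shift 4, doctor 2-shift 8, doctor 3-shift 9, doctor 4-shift 1, doctor 5-shift 3, doctor 6-shift 7, doctor 7-shift 6, doctor 8-shift 5.
This saturates every doctor, so 8 is the maximum.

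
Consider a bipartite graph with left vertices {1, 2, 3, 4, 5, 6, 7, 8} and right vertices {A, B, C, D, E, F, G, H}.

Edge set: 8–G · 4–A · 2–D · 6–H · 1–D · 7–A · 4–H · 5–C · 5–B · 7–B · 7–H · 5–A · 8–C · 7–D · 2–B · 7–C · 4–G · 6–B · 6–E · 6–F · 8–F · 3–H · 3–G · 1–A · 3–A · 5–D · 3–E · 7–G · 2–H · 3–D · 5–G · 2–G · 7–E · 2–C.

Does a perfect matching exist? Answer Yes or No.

One maximum matching: 1–A, 2–D, 3–E, 4–H, 5–C, 6–B, 7–G, 8–F.
Every left vertex is matched, so this is a perfect matching.

Yes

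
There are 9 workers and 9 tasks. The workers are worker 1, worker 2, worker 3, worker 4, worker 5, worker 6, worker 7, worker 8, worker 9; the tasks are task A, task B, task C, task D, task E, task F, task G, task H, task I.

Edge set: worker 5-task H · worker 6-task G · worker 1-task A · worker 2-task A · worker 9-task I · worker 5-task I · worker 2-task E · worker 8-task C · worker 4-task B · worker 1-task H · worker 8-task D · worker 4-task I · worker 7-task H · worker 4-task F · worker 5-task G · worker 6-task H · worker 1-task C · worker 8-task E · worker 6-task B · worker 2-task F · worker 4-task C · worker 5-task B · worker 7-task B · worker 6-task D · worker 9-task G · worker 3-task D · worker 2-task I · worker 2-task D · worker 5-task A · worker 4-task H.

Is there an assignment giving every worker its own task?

Yes

A valid assignment of size 9: worker 1–task C, worker 2–task F, worker 3–task D, worker 4–task I, worker 5–task A, worker 6–task B, worker 7–task H, worker 8–task E, worker 9–task G.
Every worker is matched, so this is a perfect matching.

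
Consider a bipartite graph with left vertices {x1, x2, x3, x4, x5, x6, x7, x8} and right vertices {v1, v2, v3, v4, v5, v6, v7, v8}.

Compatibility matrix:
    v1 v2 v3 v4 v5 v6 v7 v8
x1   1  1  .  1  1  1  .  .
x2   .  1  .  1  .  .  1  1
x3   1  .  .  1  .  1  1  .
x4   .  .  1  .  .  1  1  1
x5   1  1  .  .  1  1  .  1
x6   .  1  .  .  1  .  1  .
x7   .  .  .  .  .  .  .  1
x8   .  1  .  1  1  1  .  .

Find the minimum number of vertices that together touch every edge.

A maximum matching has 8 edges (e.g. x1–v5, x2–v4, x3–v6, x4–v3, x5–v1, x6–v7, x7–v8, x8–v2).
By König's theorem the minimum vertex cover has the same size. One such cover is {x1, x2, x3, x4, x5, x6, x7, x8}.

8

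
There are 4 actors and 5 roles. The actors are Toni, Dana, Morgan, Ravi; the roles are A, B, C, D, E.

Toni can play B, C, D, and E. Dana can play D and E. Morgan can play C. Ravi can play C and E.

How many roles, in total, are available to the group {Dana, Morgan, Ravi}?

3

The union of neighbours of {Dana, Morgan, Ravi} is {C, D, E}, which has 3 elements.
Since |N(S)| = 3 ≥ |S| = 3, Hall's condition holds for this subset.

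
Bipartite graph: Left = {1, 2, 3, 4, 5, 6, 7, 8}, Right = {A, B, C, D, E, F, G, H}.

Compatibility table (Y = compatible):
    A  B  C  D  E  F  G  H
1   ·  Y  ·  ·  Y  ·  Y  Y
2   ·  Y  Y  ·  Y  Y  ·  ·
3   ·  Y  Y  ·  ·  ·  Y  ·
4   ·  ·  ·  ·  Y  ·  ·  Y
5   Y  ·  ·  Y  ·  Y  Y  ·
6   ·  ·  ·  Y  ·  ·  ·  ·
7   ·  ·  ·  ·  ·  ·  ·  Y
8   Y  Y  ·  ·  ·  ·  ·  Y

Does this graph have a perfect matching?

One maximum matching: 1→G, 2→F, 3→C, 4→E, 5→A, 6→D, 7→H, 8→B.
All 8 left vertices are covered.

Yes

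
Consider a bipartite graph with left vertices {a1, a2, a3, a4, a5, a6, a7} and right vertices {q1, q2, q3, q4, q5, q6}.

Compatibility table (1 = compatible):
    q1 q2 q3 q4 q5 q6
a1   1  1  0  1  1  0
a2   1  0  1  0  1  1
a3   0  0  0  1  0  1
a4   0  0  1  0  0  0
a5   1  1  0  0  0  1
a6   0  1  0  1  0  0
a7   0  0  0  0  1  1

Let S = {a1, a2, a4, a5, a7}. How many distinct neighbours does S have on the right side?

6

The union of neighbours of {a1, a2, a4, a5, a7} is {q1, q2, q3, q4, q5, q6}, which has 6 elements.
Since |N(S)| = 6 ≥ |S| = 5, Hall's condition holds for this subset.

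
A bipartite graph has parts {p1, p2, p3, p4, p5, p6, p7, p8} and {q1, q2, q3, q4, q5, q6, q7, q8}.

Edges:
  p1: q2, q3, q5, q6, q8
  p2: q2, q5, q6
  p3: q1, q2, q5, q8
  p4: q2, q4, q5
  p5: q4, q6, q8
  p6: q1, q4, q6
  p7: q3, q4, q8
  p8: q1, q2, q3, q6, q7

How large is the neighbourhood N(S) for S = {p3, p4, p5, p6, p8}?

8

The union of neighbours of {p3, p4, p5, p6, p8} is {q1, q2, q3, q4, q5, q6, q7, q8}, which has 8 elements.
Since |N(S)| = 8 ≥ |S| = 5, Hall's condition holds for this subset.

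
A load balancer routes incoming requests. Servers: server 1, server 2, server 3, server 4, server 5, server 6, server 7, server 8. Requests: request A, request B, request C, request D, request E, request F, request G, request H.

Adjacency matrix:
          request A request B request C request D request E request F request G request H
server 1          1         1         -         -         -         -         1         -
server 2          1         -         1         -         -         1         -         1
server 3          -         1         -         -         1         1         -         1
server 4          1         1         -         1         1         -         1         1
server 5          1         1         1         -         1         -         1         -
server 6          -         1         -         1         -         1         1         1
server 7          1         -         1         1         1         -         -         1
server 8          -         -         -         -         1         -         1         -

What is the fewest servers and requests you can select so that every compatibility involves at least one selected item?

A maximum matching has 8 edges (e.g. server 1–request A, server 2–request F, server 3–request B, server 4–request E, server 5–request C, server 6–request H, server 7–request D, server 8–request G).
By König's theorem the minimum vertex cover has the same size. One such cover is {server 1, server 2, server 3, server 4, server 5, server 6, server 7, server 8}.

8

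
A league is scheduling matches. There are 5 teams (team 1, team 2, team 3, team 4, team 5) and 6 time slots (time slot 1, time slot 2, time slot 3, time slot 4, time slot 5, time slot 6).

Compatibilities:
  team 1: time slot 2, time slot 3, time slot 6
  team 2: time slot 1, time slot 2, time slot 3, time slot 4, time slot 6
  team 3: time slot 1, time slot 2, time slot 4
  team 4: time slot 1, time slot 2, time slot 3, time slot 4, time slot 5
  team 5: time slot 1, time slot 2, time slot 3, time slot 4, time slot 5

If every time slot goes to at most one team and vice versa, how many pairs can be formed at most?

5

One maximum matching: team 1-time slot 3, team 2-time slot 1, team 3-time slot 2, team 4-time slot 4, team 5-time slot 5.
All 5 teams are matched, so no larger matching exists.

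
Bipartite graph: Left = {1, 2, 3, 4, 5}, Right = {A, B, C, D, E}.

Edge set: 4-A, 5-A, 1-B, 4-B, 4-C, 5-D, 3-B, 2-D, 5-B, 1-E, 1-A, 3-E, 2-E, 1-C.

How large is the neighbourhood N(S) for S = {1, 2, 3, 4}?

5

The union of neighbours of {1, 2, 3, 4} is {A, B, C, D, E}, which has 5 elements.
Since |N(S)| = 5 ≥ |S| = 4, Hall's condition holds for this subset.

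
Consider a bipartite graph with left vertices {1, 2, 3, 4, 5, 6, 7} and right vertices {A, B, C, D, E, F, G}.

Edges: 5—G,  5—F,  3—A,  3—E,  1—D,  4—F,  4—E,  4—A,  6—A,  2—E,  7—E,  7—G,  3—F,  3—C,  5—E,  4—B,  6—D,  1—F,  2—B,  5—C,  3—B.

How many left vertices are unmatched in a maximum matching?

One maximum matching: 1-D, 2-B, 3-C, 4-F, 5-G, 6-A, 7-E.
All 7 left vertices are matched, so no larger matching exists.
That matches 7 of the 7, leaving 0 unmatched; no matching can do better.

0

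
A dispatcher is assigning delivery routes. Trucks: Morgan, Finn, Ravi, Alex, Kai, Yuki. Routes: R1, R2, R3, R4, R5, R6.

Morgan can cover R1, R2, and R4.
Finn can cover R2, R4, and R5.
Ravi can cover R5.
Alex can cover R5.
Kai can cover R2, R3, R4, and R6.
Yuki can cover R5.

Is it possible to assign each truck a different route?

No

The set {Ravi, Alex, Yuki} has only 1 neighbour ({R5}), so by Hall's theorem at most 4 of the 6 trucks can be matched.
Hence no matching covers every truck.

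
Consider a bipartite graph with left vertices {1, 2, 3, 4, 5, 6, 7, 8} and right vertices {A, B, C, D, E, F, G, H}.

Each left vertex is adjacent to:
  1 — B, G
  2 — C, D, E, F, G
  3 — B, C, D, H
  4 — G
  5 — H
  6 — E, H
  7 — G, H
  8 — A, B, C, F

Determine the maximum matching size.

7

One maximum matching: 1-B, 2-D, 3-C, 4-G, 5-H, 6-E, 8-F.
The set {4, 5, 7} has only 2 neighbours ({G, H}), so by Hall's theorem at most 7 of the 8 left vertices can be matched.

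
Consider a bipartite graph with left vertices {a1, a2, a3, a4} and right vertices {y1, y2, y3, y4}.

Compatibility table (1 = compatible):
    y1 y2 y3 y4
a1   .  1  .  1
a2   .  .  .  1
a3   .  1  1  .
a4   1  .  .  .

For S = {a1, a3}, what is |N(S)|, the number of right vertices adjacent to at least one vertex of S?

3

The union of neighbours of {a1, a3} is {y2, y3, y4}, which has 3 elements.
Since |N(S)| = 3 ≥ |S| = 2, Hall's condition holds for this subset.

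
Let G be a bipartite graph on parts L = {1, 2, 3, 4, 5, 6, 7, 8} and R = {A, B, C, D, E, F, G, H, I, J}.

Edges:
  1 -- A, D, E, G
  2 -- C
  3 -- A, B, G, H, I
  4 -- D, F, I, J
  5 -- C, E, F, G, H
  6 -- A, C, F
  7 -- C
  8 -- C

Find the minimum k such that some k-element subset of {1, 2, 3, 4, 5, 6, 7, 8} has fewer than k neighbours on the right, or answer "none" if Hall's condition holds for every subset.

Take S = {2, 7}. Its neighbourhood is {C}, so |N(S)| = 1 < |S| = 2.
No single vertex violates Hall's condition since each has at least one neighbour, so 2 is the minimum.

2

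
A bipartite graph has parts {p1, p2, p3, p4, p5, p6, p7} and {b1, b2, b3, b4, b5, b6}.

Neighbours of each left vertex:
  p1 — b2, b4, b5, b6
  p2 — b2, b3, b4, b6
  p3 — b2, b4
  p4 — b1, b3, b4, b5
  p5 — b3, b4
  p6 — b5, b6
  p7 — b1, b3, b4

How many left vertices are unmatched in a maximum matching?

1

One maximum matching: p1-b6, p2-b3, p3-b2, p4-b1, p5-b4, p6-b5.
The set {p1, p2, p3, p4, p5, p6, p7} has only 6 neighbours ({b1, b2, b3, b4, b5, b6}), so by Hall's theorem at most 6 of the 7 left vertices can be matched.
That matches 6 of the 7, leaving 1 unmatched; no matching can do better.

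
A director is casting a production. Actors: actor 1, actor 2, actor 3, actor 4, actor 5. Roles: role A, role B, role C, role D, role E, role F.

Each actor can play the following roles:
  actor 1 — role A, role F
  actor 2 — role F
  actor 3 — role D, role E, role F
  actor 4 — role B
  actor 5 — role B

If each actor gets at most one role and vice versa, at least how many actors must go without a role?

A valid assignment of size 4: actor 1→role A, actor 2→role F, actor 3→role D, actor 4→role B.
The set {actor 4, actor 5} has only 1 neighbour ({role B}), so by Hall's theorem at most 4 of the 5 actors can be matched.
That matches 4 of the 5, leaving 1 unmatched; no matching can do better.

1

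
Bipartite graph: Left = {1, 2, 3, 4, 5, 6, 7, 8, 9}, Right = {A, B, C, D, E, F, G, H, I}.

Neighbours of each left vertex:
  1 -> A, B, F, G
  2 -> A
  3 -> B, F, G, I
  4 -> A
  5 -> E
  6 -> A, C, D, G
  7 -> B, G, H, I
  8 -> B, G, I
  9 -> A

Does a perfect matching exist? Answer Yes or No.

The set {2, 4, 9} has only 1 neighbour ({A}), so by Hall's theorem at most 7 of the 9 left vertices can be matched.
Hence no matching covers every left vertex.

No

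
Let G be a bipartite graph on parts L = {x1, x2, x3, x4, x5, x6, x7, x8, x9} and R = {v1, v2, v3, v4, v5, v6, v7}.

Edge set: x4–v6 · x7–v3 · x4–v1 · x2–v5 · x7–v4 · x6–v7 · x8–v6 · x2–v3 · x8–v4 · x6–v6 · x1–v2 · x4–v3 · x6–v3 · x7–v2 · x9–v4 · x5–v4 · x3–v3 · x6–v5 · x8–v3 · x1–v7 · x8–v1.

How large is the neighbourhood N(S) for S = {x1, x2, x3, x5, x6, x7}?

The union of neighbours of {x1, x2, x3, x5, x6, x7} is {v2, v3, v4, v5, v6, v7}, which has 6 elements.
Since |N(S)| = 6 ≥ |S| = 6, Hall's condition holds for this subset.

6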